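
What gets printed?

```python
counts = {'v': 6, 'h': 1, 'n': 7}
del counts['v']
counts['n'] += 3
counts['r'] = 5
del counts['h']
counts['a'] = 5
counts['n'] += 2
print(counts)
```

{'n': 12, 'r': 5, 'a': 5}

del 'v' → {'h': 1, 'n': 7}
counts['n'] = 7+3 = 10 → {'h': 1, 'n': 10}
counts['r'] = 5 → {'h': 1, 'n': 10, 'r': 5}
del 'h' → {'n': 10, 'r': 5}
counts['a'] = 5 → {'n': 10, 'r': 5, 'a': 5}
counts['n'] = 10+2 = 12 → {'n': 12, 'r': 5, 'a': 5}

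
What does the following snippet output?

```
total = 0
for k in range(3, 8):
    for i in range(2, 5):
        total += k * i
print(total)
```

225

k=3,i=2: total = 0+6 = 6
k=3,i=3: total = 6+9 = 15
k=3,i=4: total = 15+12 = 27
k=4,i=2: total = 27+8 = 35
k=4,i=3: total = 35+12 = 47
k=4,i=4: total = 47+16 = 63
k=5,i=2: total = 63+10 = 73
k=5,i=3: total = 73+15 = 88
k=5,i=4: total = 88+20 = 108
k=6,i=2: total = 108+12 = 120
k=6,i=3: total = 120+18 = 138
k=6,i=4: total = 138+24 = 162
k=7,i=2: total = 162+14 = 176
k=7,i=3: total = 176+21 = 197
k=7,i=4: total = 197+28 = 225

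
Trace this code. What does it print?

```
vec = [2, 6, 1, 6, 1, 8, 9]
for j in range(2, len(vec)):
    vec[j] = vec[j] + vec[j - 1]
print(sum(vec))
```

j=2: vec[2] = 1+6 = 7 → [2, 6, 7, 6, 1, 8, 9]
j=3: vec[3] = 6+7 = 13 → [2, 6, 7, 13, 1, 8, 9]
j=4: vec[4] = 1+13 = 14 → [2, 6, 7, 13, 14, 8, 9]
j=5: vec[5] = 8+14 = 22 → [2, 6, 7, 13, 14, 22, 9]
j=6: vec[6] = 9+22 = 31 → [2, 6, 7, 13, 14, 22, 31]
sum = 95

95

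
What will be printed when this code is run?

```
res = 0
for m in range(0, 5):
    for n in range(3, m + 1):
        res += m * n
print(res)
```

m=3,n=3: res = 0+9 = 9
m=4,n=3: res = 9+12 = 21
m=4,n=4: res = 21+16 = 37

37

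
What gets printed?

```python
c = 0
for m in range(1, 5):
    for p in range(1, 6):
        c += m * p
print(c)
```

m=1,p=1: c = 0+1 = 1
m=1,p=2: c = 1+2 = 3
m=1,p=3: c = 3+3 = 6
m=1,p=4: c = 6+4 = 10
m=1,p=5: c = 10+5 = 15
m=2,p=1: c = 15+2 = 17
m=2,p=2: c = 17+4 = 21
m=2,p=3: c = 21+6 = 27
m=2,p=4: c = 27+8 = 35
m=2,p=5: c = 35+10 = 45
m=3,p=1: c = 45+3 = 48
m=3,p=2: c = 48+6 = 54
m=3,p=3: c = 54+9 = 63
m=3,p=4: c = 63+12 = 75
m=3,p=5: c = 75+15 = 90
m=4,p=1: c = 90+4 = 94
m=4,p=2: c = 94+8 = 102
m=4,p=3: c = 102+12 = 114
m=4,p=4: c = 114+16 = 130
m=4,p=5: c = 130+20 = 150

150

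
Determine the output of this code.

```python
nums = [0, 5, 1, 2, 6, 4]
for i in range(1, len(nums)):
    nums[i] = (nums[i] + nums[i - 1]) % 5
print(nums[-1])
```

i=1: nums[1] = (5+0)%5 = 0 → [0, 0, 1, 2, 6, 4]
i=2: nums[2] = (1+0)%5 = 1 → [0, 0, 1, 2, 6, 4]
i=3: nums[3] = (2+1)%5 = 3 → [0, 0, 1, 3, 6, 4]
i=4: nums[4] = (6+3)%5 = 4 → [0, 0, 1, 3, 4, 4]
i=5: nums[5] = (4+4)%5 = 3 → [0, 0, 1, 3, 4, 3]

3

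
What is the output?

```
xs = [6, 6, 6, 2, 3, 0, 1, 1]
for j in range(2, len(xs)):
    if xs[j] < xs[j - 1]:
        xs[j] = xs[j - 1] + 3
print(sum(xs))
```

93

j=2: 6>=6, unchanged → [6, 6, 6, 2, 3, 0, 1, 1]
j=3: 2<6, xs[3] = 6+3 = 9 → [6, 6, 6, 9, 3, 0, 1, 1]
j=4: 3<9, xs[4] = 9+3 = 12 → [6, 6, 6, 9, 12, 0, 1, 1]
j=5: 0<12, xs[5] = 12+3 = 15 → [6, 6, 6, 9, 12, 15, 1, 1]
j=6: 1<15, xs[6] = 15+3 = 18 → [6, 6, 6, 9, 12, 15, 18, 1]
j=7: 1<18, xs[7] = 18+3 = 21 → [6, 6, 6, 9, 12, 15, 18, 21]
sum = 93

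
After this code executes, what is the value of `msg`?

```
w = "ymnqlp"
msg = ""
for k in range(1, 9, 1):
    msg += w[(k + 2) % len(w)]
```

k=1: add w[3]='q' → 'q'
k=2: add w[4]='l' → 'ql'
k=3: add w[5]='p' → 'qlp'
k=4: add w[0]='y' → 'qlpy'
k=5: add w[1]='m' → 'qlpym'
k=6: add w[2]='n' → 'qlpymn'
k=7: add w[3]='q' → 'qlpymnq'
k=8: add w[4]='l' → 'qlpymnql'

'qlpymnql'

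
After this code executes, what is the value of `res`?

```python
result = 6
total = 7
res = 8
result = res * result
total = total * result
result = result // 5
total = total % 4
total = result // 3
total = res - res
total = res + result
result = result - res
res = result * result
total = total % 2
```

result = 8*6 = 48
total = 7*48 = 336
result = 48//5 = 9
total = 336%4 = 0
total = 9//3 = 3
total = 8-8 = 0
total = 8+9 = 17
result = 9-8 = 1
res = 1*1 = 1
total = 17%2 = 1

1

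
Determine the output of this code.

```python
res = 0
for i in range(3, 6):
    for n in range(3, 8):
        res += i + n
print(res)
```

i=3,n=3: res = 0+6 = 6
i=3,n=4: res = 6+7 = 13
i=3,n=5: res = 13+8 = 21
i=3,n=6: res = 21+9 = 30
i=3,n=7: res = 30+10 = 40
i=4,n=3: res = 40+7 = 47
i=4,n=4: res = 47+8 = 55
i=4,n=5: res = 55+9 = 64
i=4,n=6: res = 64+10 = 74
i=4,n=7: res = 74+11 = 85
i=5,n=3: res = 85+8 = 93
i=5,n=4: res = 93+9 = 102
i=5,n=5: res = 102+10 = 112
i=5,n=6: res = 112+11 = 123
i=5,n=7: res = 123+12 = 135

135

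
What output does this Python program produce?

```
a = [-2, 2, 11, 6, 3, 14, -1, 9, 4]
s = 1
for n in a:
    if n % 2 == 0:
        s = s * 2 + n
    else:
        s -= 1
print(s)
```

n=-2: even, s = 1*2+(-2) = 0
n=2: even, s = 0*2+2 = 2
n=11: not even, s = 2-1 = 1
n=6: even, s = 1*2+6 = 8
n=3: not even, s = 8-1 = 7
n=14: even, s = 7*2+14 = 28
n=-1: not even, s = 28-1 = 27
n=9: not even, s = 27-1 = 26
n=4: even, s = 26*2+4 = 56

56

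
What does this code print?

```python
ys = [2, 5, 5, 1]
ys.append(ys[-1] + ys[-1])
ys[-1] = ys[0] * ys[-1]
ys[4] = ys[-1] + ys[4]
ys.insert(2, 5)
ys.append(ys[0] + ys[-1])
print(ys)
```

[2, 5, 5, 5, 1, 8, 10]

append ys[-1]+ys[-1] = 1+1 = 2 → [2, 5, 5, 1, 2]
ys[-1] = ys[0]*ys[-1] = 2*2 = 4 → [2, 5, 5, 1, 4]
ys[4] = ys[-1]+ys[4] = 4+4 = 8 → [2, 5, 5, 1, 8]
insert 5 at 2 → [2, 5, 5, 5, 1, 8]
append ys[0]+ys[-1] = 2+8 = 10 → [2, 5, 5, 5, 1, 8, 10]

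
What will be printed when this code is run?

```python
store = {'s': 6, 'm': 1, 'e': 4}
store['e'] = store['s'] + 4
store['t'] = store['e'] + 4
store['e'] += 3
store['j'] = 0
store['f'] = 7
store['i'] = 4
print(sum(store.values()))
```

store['e'] = store['s']+4 = 10 → {'s': 6, 'm': 1, 'e': 10}
store['t'] = store['e']+4 = 14 → {'s': 6, 'm': 1, 'e': 10, 't': 14}
store['e'] = 10+3 = 13 → {'s': 6, 'm': 1, 'e': 13, 't': 14}
store['j'] = 0 → {'s': 6, 'm': 1, 'e': 13, 't': 14, 'j': 0}
store['f'] = 7 → {'s': 6, 'm': 1, 'e': 13, 't': 14, 'j': 0, 'f': 7}
store['i'] = 4 → {'s': 6, 'm': 1, 'e': 13, 't': 14, 'j': 0, 'f': 7, 'i': 4}
sum of values = 45

45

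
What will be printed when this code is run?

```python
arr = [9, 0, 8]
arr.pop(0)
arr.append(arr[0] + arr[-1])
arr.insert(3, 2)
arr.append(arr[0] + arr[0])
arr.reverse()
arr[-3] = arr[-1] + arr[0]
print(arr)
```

[0, 2, 0, 8, 0]

pop(0) removes 9 → [0, 8]
append arr[0]+arr[-1] = 0+8 = 8 → [0, 8, 8]
insert 2 at 3 → [0, 8, 8, 2]
append arr[0]+arr[0] = 0+0 = 0 → [0, 8, 8, 2, 0]
reverse → [0, 2, 8, 8, 0]
arr[-3] = arr[-1]+arr[0] = 0+0 = 0 → [0, 2, 0, 8, 0]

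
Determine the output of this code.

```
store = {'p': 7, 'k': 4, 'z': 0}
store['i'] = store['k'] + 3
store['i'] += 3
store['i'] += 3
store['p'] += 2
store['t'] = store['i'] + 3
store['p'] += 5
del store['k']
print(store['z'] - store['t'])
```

-16

store['i'] = store['k']+3 = 7 → {'p': 7, 'k': 4, 'z': 0, 'i': 7}
store['i'] = 7+3 = 10 → {'p': 7, 'k': 4, 'z': 0, 'i': 10}
store['i'] = 10+3 = 13 → {'p': 7, 'k': 4, 'z': 0, 'i': 13}
store['p'] = 7+2 = 9 → {'p': 9, 'k': 4, 'z': 0, 'i': 13}
store['t'] = store['i']+3 = 16 → {'p': 9, 'k': 4, 'z': 0, 'i': 13, 't': 16}
store['p'] = 9+5 = 14 → {'p': 14, 'k': 4, 'z': 0, 'i': 13, 't': 16}
del 'k' → {'p': 14, 'z': 0, 'i': 13, 't': 16}
store['z']-store['t'] = 0-16 = -16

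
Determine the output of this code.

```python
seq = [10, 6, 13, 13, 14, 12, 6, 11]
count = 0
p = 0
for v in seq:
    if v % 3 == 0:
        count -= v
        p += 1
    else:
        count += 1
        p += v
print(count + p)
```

45

v=10: not %3==0, count = 0+1 = 1; p=10
v=6: %3==0, count = 1-6 = -5; p=11
v=13: not %3==0, count = (-5)+1 = -4; p=24
v=13: not %3==0, count = (-4)+1 = -3; p=37
v=14: not %3==0, count = (-3)+1 = -2; p=51
v=12: %3==0, count = (-2)-12 = -14; p=52
v=6: %3==0, count = (-14)-6 = -20; p=53
v=11: not %3==0, count = (-20)+1 = -19; p=64
count+p = (-19)+64 = 45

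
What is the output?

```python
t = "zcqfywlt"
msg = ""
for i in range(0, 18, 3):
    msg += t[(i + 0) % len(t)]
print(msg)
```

zflcyt

i=0: add t[0]='z' → 'z'
i=3: add t[3]='f' → 'zf'
i=6: add t[6]='l' → 'zfl'
i=9: add t[1]='c' → 'zflc'
i=12: add t[4]='y' → 'zflcy'
i=15: add t[7]='t' → 'zflcyt'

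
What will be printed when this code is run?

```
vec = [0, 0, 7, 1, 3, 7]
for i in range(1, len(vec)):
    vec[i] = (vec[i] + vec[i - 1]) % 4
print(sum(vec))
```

i=1: vec[1] = (0+0)%4 = 0 → [0, 0, 7, 1, 3, 7]
i=2: vec[2] = (7+0)%4 = 3 → [0, 0, 3, 1, 3, 7]
i=3: vec[3] = (1+3)%4 = 0 → [0, 0, 3, 0, 3, 7]
i=4: vec[4] = (3+0)%4 = 3 → [0, 0, 3, 0, 3, 7]
i=5: vec[5] = (7+3)%4 = 2 → [0, 0, 3, 0, 3, 2]
sum = 8

8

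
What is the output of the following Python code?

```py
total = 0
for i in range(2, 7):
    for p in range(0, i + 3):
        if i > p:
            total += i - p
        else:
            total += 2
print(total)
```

85

i=2,p=0: 2>0, total = 0+2 = 2
i=2,p=1: 2>1, total = 2+1 = 3
i=2,p=2: not 2>2, total = 3+2 = 5
i=2,p=3: not 2>3, total = 5+2 = 7
i=2,p=4: not 2>4, total = 7+2 = 9
i=3,p=0: 3>0, total = 9+3 = 12
i=3,p=1: 3>1, total = 12+2 = 14
i=3,p=2: 3>2, total = 14+1 = 15
i=3,p=3: not 3>3, total = 15+2 = 17
i=3,p=4: not 3>4, total = 17+2 = 19
i=3,p=5: not 3>5, total = 19+2 = 21
i=4,p=0: 4>0, total = 21+4 = 25
i=4,p=1: 4>1, total = 25+3 = 28
i=4,p=2: 4>2, total = 28+2 = 30
i=4,p=3: 4>3, total = 30+1 = 31
i=4,p=4: not 4>4, total = 31+2 = 33
i=4,p=5: not 4>5, total = 33+2 = 35
i=4,p=6: not 4>6, total = 35+2 = 37
i=5,p=0: 5>0, total = 37+5 = 42
i=5,p=1: 5>1, total = 42+4 = 46
i=5,p=2: 5>2, total = 46+3 = 49
i=5,p=3: 5>3, total = 49+2 = 51
i=5,p=4: 5>4, total = 51+1 = 52
i=5,p=5: not 5>5, total = 52+2 = 54
i=5,p=6: not 5>6, total = 54+2 = 56
i=5,p=7: not 5>7, total = 56+2 = 58
i=6,p=0: 6>0, total = 58+6 = 64
i=6,p=1: 6>1, total = 64+5 = 69
i=6,p=2: 6>2, total = 69+4 = 73
i=6,p=3: 6>3, total = 73+3 = 76
i=6,p=4: 6>4, total = 76+2 = 78
i=6,p=5: 6>5, total = 78+1 = 79
i=6,p=6: not 6>6, total = 79+2 = 81
i=6,p=7: not 6>7, total = 81+2 = 83
i=6,p=8: not 6>8, total = 83+2 = 85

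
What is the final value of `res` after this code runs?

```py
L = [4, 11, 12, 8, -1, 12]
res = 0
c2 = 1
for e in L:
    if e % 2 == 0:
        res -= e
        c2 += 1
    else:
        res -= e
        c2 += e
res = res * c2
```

-690

e=4: even, res = 0-4 = -4; c2=2
e=11: not even, res = (-4)-11 = -15; c2=13
e=12: even, res = (-15)-12 = -27; c2=14
e=8: even, res = (-27)-8 = -35; c2=15
e=-1: not even, res = (-35)-(-1) = -34; c2=14
e=12: even, res = (-34)-12 = -46; c2=15
res*c2 = (-46)*15 = -690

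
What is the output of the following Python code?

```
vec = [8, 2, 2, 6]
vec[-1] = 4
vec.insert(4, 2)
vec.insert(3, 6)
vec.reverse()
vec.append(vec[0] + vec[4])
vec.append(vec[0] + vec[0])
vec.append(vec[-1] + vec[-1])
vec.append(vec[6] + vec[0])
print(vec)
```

vec[-1] = 4 → [8, 2, 2, 4]
insert 2 at 4 → [8, 2, 2, 4, 2]
insert 6 at 3 → [8, 2, 2, 6, 4, 2]
reverse → [2, 4, 6, 2, 2, 8]
append vec[0]+vec[4] = 2+2 = 4 → [2, 4, 6, 2, 2, 8, 4]
append vec[0]+vec[0] = 2+2 = 4 → [2, 4, 6, 2, 2, 8, 4, 4]
append vec[-1]+vec[-1] = 4+4 = 8 → [2, 4, 6, 2, 2, 8, 4, 4, 8]
append vec[6]+vec[0] = 4+2 = 6 → [2, 4, 6, 2, 2, 8, 4, 4, 8, 6]

[2, 4, 6, 2, 2, 8, 4, 4, 8, 6]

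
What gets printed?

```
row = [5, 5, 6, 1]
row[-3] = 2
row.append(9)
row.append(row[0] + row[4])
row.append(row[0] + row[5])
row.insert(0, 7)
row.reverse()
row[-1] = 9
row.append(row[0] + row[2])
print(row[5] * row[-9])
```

row[-3] = 2 → [5, 2, 6, 1]
append 9 → [5, 2, 6, 1, 9]
append row[0]+row[4] = 5+9 = 14 → [5, 2, 6, 1, 9, 14]
append row[0]+row[5] = 5+14 = 19 → [5, 2, 6, 1, 9, 14, 19]
insert 7 at 0 → [7, 5, 2, 6, 1, 9, 14, 19]
reverse → [19, 14, 9, 1, 6, 2, 5, 7]
row[-1] = 9 → [19, 14, 9, 1, 6, 2, 5, 9]
append row[0]+row[2] = 19+9 = 28 → [19, 14, 9, 1, 6, 2, 5, 9, 28]
row[5]*row[-9] = 2*19 = 38

38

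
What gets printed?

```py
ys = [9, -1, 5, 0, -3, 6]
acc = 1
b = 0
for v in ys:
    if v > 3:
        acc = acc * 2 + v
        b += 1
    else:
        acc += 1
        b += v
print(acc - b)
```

v=9: >3, acc = 1*2+9 = 11; b=1
v=-1: not >3, acc = 11+1 = 12; b=0
v=5: >3, acc = 12*2+5 = 29; b=1
v=0: not >3, acc = 29+1 = 30; b=1
v=-3: not >3, acc = 30+1 = 31; b=-2
v=6: >3, acc = 31*2+6 = 68; b=-1
acc-b = 68-(-1) = 69

69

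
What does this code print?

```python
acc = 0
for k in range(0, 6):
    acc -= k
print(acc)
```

k=0: acc = 0-0 = 0
k=1: acc = 0-1 = -1
k=2: acc = (-1)-2 = -3
k=3: acc = (-3)-3 = -6
k=4: acc = (-6)-4 = -10
k=5: acc = (-10)-5 = -15

-15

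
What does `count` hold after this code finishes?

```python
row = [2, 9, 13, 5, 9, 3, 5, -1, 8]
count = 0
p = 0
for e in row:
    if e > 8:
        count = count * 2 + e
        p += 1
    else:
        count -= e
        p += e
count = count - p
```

5

e=2: not >8, count = 0-2 = -2; p=2
e=9: >8, count = (-2)*2+9 = 5; p=3
e=13: >8, count = 5*2+13 = 23; p=4
e=5: not >8, count = 23-5 = 18; p=9
e=9: >8, count = 18*2+9 = 45; p=10
e=3: not >8, count = 45-3 = 42; p=13
e=5: not >8, count = 42-5 = 37; p=18
e=-1: not >8, count = 37-(-1) = 38; p=17
e=8: not >8, count = 38-8 = 30; p=25
count-p = 30-25 = 5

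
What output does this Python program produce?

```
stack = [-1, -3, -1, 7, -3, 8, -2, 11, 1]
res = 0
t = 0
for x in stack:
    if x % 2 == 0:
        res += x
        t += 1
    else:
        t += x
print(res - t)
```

-7

x=-1: not even; t=-1
x=-3: not even; t=-4
x=-1: not even; t=-5
x=7: not even; t=2
x=-3: not even; t=-1
x=8: even, res = 0+8 = 8; t=0
x=-2: even, res = 8+(-2) = 6; t=1
x=11: not even; t=12
x=1: not even; t=13
res-t = 6-13 = -7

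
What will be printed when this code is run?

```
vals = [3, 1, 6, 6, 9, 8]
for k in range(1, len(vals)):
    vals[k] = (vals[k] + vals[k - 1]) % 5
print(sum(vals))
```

k=1: vals[1] = (1+3)%5 = 4 → [3, 4, 6, 6, 9, 8]
k=2: vals[2] = (6+4)%5 = 0 → [3, 4, 0, 6, 9, 8]
k=3: vals[3] = (6+0)%5 = 1 → [3, 4, 0, 1, 9, 8]
k=4: vals[4] = (9+1)%5 = 0 → [3, 4, 0, 1, 0, 8]
k=5: vals[5] = (8+0)%5 = 3 → [3, 4, 0, 1, 0, 3]
sum = 11

11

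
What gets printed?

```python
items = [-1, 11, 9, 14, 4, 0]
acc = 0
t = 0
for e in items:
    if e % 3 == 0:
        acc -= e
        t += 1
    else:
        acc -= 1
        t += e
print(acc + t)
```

17

e=-1: not %3==0, acc = 0-1 = -1; t=-1
e=11: not %3==0, acc = (-1)-1 = -2; t=10
e=9: %3==0, acc = (-2)-9 = -11; t=11
e=14: not %3==0, acc = (-11)-1 = -12; t=25
e=4: not %3==0, acc = (-12)-1 = -13; t=29
e=0: %3==0, acc = (-13)-0 = -13; t=30
acc+t = (-13)+30 = 17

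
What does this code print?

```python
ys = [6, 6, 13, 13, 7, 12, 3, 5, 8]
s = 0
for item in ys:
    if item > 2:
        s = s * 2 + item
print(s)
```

item=6: >2, s = 0*2+6 = 6
item=6: >2, s = 6*2+6 = 18
item=13: >2, s = 18*2+13 = 49
item=13: >2, s = 49*2+13 = 111
item=7: >2, s = 111*2+7 = 229
item=12: >2, s = 229*2+12 = 470
item=3: >2, s = 470*2+3 = 943
item=5: >2, s = 943*2+5 = 1891
item=8: >2, s = 1891*2+8 = 3790

3790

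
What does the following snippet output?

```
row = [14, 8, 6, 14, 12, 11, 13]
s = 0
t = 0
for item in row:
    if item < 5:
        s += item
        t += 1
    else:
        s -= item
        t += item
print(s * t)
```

item=14: not <5, s = 0-14 = -14; t=14
item=8: not <5, s = (-14)-8 = -22; t=22
item=6: not <5, s = (-22)-6 = -28; t=28
item=14: not <5, s = (-28)-14 = -42; t=42
item=12: not <5, s = (-42)-12 = -54; t=54
item=11: not <5, s = (-54)-11 = -65; t=65
item=13: not <5, s = (-65)-13 = -78; t=78
s*t = (-78)*78 = -6084

-6084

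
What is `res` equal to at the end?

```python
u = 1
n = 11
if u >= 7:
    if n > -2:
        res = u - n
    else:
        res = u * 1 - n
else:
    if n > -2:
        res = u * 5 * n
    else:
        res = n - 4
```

u=1, n=11
u >= 7 is False; n > -2 is True
→ res = u * 5 * n = 55

55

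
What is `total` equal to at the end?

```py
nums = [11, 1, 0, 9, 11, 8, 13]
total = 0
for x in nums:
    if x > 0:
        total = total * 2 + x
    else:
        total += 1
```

529

x=11: >0, total = 0*2+11 = 11
x=1: >0, total = 11*2+1 = 23
x=0: not >0, total = 23+1 = 24
x=9: >0, total = 24*2+9 = 57
x=11: >0, total = 57*2+11 = 125
x=8: >0, total = 125*2+8 = 258
x=13: >0, total = 258*2+13 = 529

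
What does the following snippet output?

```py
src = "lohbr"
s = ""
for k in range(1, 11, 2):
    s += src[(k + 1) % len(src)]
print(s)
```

hrobl

k=1: add src[2]='h' → 'h'
k=3: add src[4]='r' → 'hr'
k=5: add src[1]='o' → 'hro'
k=7: add src[3]='b' → 'hrob'
k=9: add src[0]='l' → 'hrobl'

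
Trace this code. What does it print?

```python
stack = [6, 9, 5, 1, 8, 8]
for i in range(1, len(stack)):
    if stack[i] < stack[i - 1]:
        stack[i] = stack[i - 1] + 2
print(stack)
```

i=1: 9>=6, unchanged → [6, 9, 5, 1, 8, 8]
i=2: 5<9, stack[2] = 9+2 = 11 → [6, 9, 11, 1, 8, 8]
i=3: 1<11, stack[3] = 11+2 = 13 → [6, 9, 11, 13, 8, 8]
i=4: 8<13, stack[4] = 13+2 = 15 → [6, 9, 11, 13, 15, 8]
i=5: 8<15, stack[5] = 15+2 = 17 → [6, 9, 11, 13, 15, 17]

[6, 9, 11, 13, 15, 17]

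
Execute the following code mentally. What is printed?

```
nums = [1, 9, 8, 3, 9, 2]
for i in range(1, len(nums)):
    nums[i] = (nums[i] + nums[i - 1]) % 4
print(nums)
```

i=1: nums[1] = (9+1)%4 = 2 → [1, 2, 8, 3, 9, 2]
i=2: nums[2] = (8+2)%4 = 2 → [1, 2, 2, 3, 9, 2]
i=3: nums[3] = (3+2)%4 = 1 → [1, 2, 2, 1, 9, 2]
i=4: nums[4] = (9+1)%4 = 2 → [1, 2, 2, 1, 2, 2]
i=5: nums[5] = (2+2)%4 = 0 → [1, 2, 2, 1, 2, 0]

[1, 2, 2, 1, 2, 0]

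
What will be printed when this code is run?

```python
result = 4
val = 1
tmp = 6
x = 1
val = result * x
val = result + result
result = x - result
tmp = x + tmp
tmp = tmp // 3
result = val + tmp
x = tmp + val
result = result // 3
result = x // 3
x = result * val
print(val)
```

val = 4*1 = 4
val = 4+4 = 8
result = 1-4 = -3
tmp = 1+6 = 7
tmp = 7//3 = 2
result = 8+2 = 10
x = 2+8 = 10
result = 10//3 = 3
result = 10//3 = 3
x = 3*8 = 24

8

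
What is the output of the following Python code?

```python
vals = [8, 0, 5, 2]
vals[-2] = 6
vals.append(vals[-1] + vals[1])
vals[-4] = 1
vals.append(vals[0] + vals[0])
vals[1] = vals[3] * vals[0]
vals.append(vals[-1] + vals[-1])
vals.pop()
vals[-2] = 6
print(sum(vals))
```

54

vals[-2] = 6 → [8, 0, 6, 2]
append vals[-1]+vals[1] = 2+0 = 2 → [8, 0, 6, 2, 2]
vals[-4] = 1 → [8, 1, 6, 2, 2]
append vals[0]+vals[0] = 8+8 = 16 → [8, 1, 6, 2, 2, 16]
vals[1] = vals[3]*vals[0] = 2*8 = 16 → [8, 16, 6, 2, 2, 16]
append vals[-1]+vals[-1] = 16+16 = 32 → [8, 16, 6, 2, 2, 16, 32]
pop() removes 32 → [8, 16, 6, 2, 2, 16]
vals[-2] = 6 → [8, 16, 6, 2, 6, 16]
sum = 54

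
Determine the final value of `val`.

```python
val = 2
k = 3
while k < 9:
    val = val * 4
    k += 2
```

k=3: val = 2*4 = 8
k=5: val = 8*4 = 32
k=7: val = 32*4 = 128

128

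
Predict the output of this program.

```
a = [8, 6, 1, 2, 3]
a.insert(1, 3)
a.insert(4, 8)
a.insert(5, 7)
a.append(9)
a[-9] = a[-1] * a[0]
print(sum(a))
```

111

insert 3 at 1 → [8, 3, 6, 1, 2, 3]
insert 8 at 4 → [8, 3, 6, 1, 8, 2, 3]
insert 7 at 5 → [8, 3, 6, 1, 8, 7, 2, 3]
append 9 → [8, 3, 6, 1, 8, 7, 2, 3, 9]
a[-9] = a[-1]*a[0] = 9*8 = 72 → [72, 3, 6, 1, 8, 7, 2, 3, 9]
sum = 111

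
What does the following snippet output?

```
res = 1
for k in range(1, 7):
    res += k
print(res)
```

22

k=1: res = 1+1 = 2
k=2: res = 2+2 = 4
k=3: res = 4+3 = 7
k=4: res = 7+4 = 11
k=5: res = 11+5 = 16
k=6: res = 16+6 = 22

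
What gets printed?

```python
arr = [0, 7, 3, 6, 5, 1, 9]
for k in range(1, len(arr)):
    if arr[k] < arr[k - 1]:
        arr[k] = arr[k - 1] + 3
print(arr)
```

k=1: 7>=0, unchanged → [0, 7, 3, 6, 5, 1, 9]
k=2: 3<7, arr[2] = 7+3 = 10 → [0, 7, 10, 6, 5, 1, 9]
k=3: 6<10, arr[3] = 10+3 = 13 → [0, 7, 10, 13, 5, 1, 9]
k=4: 5<13, arr[4] = 13+3 = 16 → [0, 7, 10, 13, 16, 1, 9]
k=5: 1<16, arr[5] = 16+3 = 19 → [0, 7, 10, 13, 16, 19, 9]
k=6: 9<19, arr[6] = 19+3 = 22 → [0, 7, 10, 13, 16, 19, 22]

[0, 7, 10, 13, 16, 19, 22]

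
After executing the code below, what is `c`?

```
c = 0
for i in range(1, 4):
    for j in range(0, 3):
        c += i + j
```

i=1,j=0: c = 0+1 = 1
i=1,j=1: c = 1+2 = 3
i=1,j=2: c = 3+3 = 6
i=2,j=0: c = 6+2 = 8
i=2,j=1: c = 8+3 = 11
i=2,j=2: c = 11+4 = 15
i=3,j=0: c = 15+3 = 18
i=3,j=1: c = 18+4 = 22
i=3,j=2: c = 22+5 = 27

27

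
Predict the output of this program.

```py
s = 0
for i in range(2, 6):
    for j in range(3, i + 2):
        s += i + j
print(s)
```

80

i=2,j=3: s = 0+5 = 5
i=3,j=3: s = 5+6 = 11
i=3,j=4: s = 11+7 = 18
i=4,j=3: s = 18+7 = 25
i=4,j=4: s = 25+8 = 33
i=4,j=5: s = 33+9 = 42
i=5,j=3: s = 42+8 = 50
i=5,j=4: s = 50+9 = 59
i=5,j=5: s = 59+10 = 69
i=5,j=6: s = 69+11 = 80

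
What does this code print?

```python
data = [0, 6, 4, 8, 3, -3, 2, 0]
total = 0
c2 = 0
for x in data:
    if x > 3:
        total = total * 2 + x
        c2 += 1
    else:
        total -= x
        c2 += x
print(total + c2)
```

43

x=0: not >3, total = 0-0 = 0; c2=0
x=6: >3, total = 0*2+6 = 6; c2=1
x=4: >3, total = 6*2+4 = 16; c2=2
x=8: >3, total = 16*2+8 = 40; c2=3
x=3: not >3, total = 40-3 = 37; c2=6
x=-3: not >3, total = 37-(-3) = 40; c2=3
x=2: not >3, total = 40-2 = 38; c2=5
x=0: not >3, total = 38-0 = 38; c2=5
total+c2 = 38+5 = 43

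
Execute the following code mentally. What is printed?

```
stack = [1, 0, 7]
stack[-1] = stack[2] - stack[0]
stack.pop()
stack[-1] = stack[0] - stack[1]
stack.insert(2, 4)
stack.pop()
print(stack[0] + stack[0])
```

stack[-1] = stack[2]-stack[0] = 7-1 = 6 → [1, 0, 6]
pop() removes 6 → [1, 0]
stack[-1] = stack[0]-stack[1] = 1-0 = 1 → [1, 1]
insert 4 at 2 → [1, 1, 4]
pop() removes 4 → [1, 1]
stack[0]+stack[0] = 1+1 = 2

2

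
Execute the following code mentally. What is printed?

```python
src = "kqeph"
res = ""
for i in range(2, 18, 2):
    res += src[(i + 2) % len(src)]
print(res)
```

hqpkehqp

i=2: add src[4]='h' → 'h'
i=4: add src[1]='q' → 'hq'
i=6: add src[3]='p' → 'hqp'
i=8: add src[0]='k' → 'hqpk'
i=10: add src[2]='e' → 'hqpke'
i=12: add src[4]='h' → 'hqpkeh'
i=14: add src[1]='q' → 'hqpkehq'
i=16: add src[3]='p' → 'hqpkehqp'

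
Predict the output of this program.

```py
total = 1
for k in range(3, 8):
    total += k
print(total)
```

26

k=3: total = 1+3 = 4
k=4: total = 4+4 = 8
k=5: total = 8+5 = 13
k=6: total = 13+6 = 19
k=7: total = 19+7 = 26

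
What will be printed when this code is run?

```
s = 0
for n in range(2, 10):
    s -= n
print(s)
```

-44

n=2: s = 0-2 = -2
n=3: s = (-2)-3 = -5
n=4: s = (-5)-4 = -9
n=5: s = (-9)-5 = -14
n=6: s = (-14)-6 = -20
n=7: s = (-20)-7 = -27
n=8: s = (-27)-8 = -35
n=9: s = (-35)-9 = -44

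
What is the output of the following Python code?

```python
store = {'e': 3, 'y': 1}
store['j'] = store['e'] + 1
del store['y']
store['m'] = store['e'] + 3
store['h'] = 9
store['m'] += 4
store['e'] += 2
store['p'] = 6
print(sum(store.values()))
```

34

store['j'] = store['e']+1 = 4 → {'e': 3, 'y': 1, 'j': 4}
del 'y' → {'e': 3, 'j': 4}
store['m'] = store['e']+3 = 6 → {'e': 3, 'j': 4, 'm': 6}
store['h'] = 9 → {'e': 3, 'j': 4, 'm': 6, 'h': 9}
store['m'] = 6+4 = 10 → {'e': 3, 'j': 4, 'm': 10, 'h': 9}
store['e'] = 3+2 = 5 → {'e': 5, 'j': 4, 'm': 10, 'h': 9}
store['p'] = 6 → {'e': 5, 'j': 4, 'm': 10, 'h': 9, 'p': 6}
sum of values = 34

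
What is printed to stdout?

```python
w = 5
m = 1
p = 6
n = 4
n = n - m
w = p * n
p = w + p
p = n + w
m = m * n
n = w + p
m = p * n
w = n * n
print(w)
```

1521

n = 4-1 = 3
w = 6*3 = 18
p = 18+6 = 24
p = 3+18 = 21
m = 1*3 = 3
n = 18+21 = 39
m = 21*39 = 819
w = 39*39 = 1521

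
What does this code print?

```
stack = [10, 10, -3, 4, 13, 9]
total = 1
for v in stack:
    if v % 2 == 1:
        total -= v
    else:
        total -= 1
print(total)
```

-21

v=10: not odd, total = 1-1 = 0
v=10: not odd, total = 0-1 = -1
v=-3: odd, total = (-1)-(-3) = 2
v=4: not odd, total = 2-1 = 1
v=13: odd, total = 1-13 = -12
v=9: odd, total = (-12)-9 = -21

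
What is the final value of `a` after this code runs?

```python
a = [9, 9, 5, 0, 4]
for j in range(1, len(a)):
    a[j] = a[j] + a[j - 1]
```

[9, 18, 23, 23, 27]

j=1: a[1] = 9+9 = 18 → [9, 18, 5, 0, 4]
j=2: a[2] = 5+18 = 23 → [9, 18, 23, 0, 4]
j=3: a[3] = 0+23 = 23 → [9, 18, 23, 23, 4]
j=4: a[4] = 4+23 = 27 → [9, 18, 23, 23, 27]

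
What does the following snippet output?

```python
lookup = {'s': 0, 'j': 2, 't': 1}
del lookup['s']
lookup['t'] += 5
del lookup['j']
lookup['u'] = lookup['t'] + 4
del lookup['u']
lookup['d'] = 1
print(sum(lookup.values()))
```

7

del 's' → {'j': 2, 't': 1}
lookup['t'] = 1+5 = 6 → {'j': 2, 't': 6}
del 'j' → {'t': 6}
lookup['u'] = lookup['t']+4 = 10 → {'t': 6, 'u': 10}
del 'u' → {'t': 6}
lookup['d'] = 1 → {'t': 6, 'd': 1}
sum of values = 7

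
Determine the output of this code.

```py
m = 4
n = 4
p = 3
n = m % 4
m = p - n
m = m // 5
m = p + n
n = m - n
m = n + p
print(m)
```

6

n = 4%4 = 0
m = 3-0 = 3
m = 3//5 = 0
m = 3+0 = 3
n = 3-0 = 3
m = 3+3 = 6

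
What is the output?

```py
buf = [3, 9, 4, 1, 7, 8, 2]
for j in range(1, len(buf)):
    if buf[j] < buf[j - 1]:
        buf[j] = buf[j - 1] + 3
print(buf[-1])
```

j=1: 9>=3, unchanged → [3, 9, 4, 1, 7, 8, 2]
j=2: 4<9, buf[2] = 9+3 = 12 → [3, 9, 12, 1, 7, 8, 2]
j=3: 1<12, buf[3] = 12+3 = 15 → [3, 9, 12, 15, 7, 8, 2]
j=4: 7<15, buf[4] = 15+3 = 18 → [3, 9, 12, 15, 18, 8, 2]
j=5: 8<18, buf[5] = 18+3 = 21 → [3, 9, 12, 15, 18, 21, 2]
j=6: 2<21, buf[6] = 21+3 = 24 → [3, 9, 12, 15, 18, 21, 24]

24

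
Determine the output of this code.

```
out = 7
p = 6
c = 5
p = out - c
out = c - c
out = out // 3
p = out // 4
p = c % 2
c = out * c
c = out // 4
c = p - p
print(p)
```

1

p = 7-5 = 2
out = 5-5 = 0
out = 0//3 = 0
p = 0//4 = 0
p = 5%2 = 1
c = 0*5 = 0
c = 0//4 = 0
c = 1-1 = 0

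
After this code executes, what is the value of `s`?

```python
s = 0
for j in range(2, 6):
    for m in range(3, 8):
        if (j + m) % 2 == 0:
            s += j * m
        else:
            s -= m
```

j=2,m=3: odd sum, s = 0-3 = -3
j=2,m=4: even sum, s = (-3)+8 = 5
j=2,m=5: odd sum, s = 5-5 = 0
j=2,m=6: even sum, s = 0+12 = 12
j=2,m=7: odd sum, s = 12-7 = 5
j=3,m=3: even sum, s = 5+9 = 14
j=3,m=4: odd sum, s = 14-4 = 10
j=3,m=5: even sum, s = 10+15 = 25
j=3,m=6: odd sum, s = 25-6 = 19
j=3,m=7: even sum, s = 19+21 = 40
j=4,m=3: odd sum, s = 40-3 = 37
j=4,m=4: even sum, s = 37+16 = 53
j=4,m=5: odd sum, s = 53-5 = 48
j=4,m=6: even sum, s = 48+24 = 72
j=4,m=7: odd sum, s = 72-7 = 65
j=5,m=3: even sum, s = 65+15 = 80
j=5,m=4: odd sum, s = 80-4 = 76
j=5,m=5: even sum, s = 76+25 = 101
j=5,m=6: odd sum, s = 101-6 = 95
j=5,m=7: even sum, s = 95+35 = 130

130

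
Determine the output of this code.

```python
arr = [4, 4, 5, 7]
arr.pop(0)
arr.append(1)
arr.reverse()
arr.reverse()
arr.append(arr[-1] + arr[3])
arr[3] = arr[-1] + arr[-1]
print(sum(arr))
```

22

pop(0) removes 4 → [4, 5, 7]
append 1 → [4, 5, 7, 1]
reverse → [1, 7, 5, 4]
reverse → [4, 5, 7, 1]
append arr[-1]+arr[3] = 1+1 = 2 → [4, 5, 7, 1, 2]
arr[3] = arr[-1]+arr[-1] = 2+2 = 4 → [4, 5, 7, 4, 2]
sum = 22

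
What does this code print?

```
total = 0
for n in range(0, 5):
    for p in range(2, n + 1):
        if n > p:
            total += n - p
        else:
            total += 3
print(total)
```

13

n=2,p=2: not 2>2, total = 0+3 = 3
n=3,p=2: 3>2, total = 3+1 = 4
n=3,p=3: not 3>3, total = 4+3 = 7
n=4,p=2: 4>2, total = 7+2 = 9
n=4,p=3: 4>3, total = 9+1 = 10
n=4,p=4: not 4>4, total = 10+3 = 13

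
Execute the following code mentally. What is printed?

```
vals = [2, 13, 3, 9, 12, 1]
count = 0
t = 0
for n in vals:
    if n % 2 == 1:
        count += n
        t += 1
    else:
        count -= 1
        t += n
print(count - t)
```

n=2: not odd, count = 0-1 = -1; t=2
n=13: odd, count = (-1)+13 = 12; t=3
n=3: odd, count = 12+3 = 15; t=4
n=9: odd, count = 15+9 = 24; t=5
n=12: not odd, count = 24-1 = 23; t=17
n=1: odd, count = 23+1 = 24; t=18
count-t = 24-18 = 6

6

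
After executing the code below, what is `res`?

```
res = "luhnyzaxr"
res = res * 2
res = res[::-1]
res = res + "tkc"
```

'rxazynhulrxazynhultkc'

repeat ×2 → 'luhnyzaxrluhnyzaxr'
reverse → 'rxazynhulrxazynhul'
+ 'tkc' → 'rxazynhulrxazynhultkc'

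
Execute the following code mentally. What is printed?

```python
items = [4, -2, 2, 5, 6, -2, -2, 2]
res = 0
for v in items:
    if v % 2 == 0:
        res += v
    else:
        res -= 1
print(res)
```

v=4: even, res = 0+4 = 4
v=-2: even, res = 4+(-2) = 2
v=2: even, res = 2+2 = 4
v=5: not even, res = 4-1 = 3
v=6: even, res = 3+6 = 9
v=-2: even, res = 9+(-2) = 7
v=-2: even, res = 7+(-2) = 5
v=2: even, res = 5+2 = 7

7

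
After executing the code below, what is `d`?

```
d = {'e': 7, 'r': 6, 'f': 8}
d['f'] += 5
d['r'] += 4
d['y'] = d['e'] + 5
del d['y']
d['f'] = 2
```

{'e': 7, 'r': 10, 'f': 2}

d['f'] = 8+5 = 13 → {'e': 7, 'r': 6, 'f': 13}
d['r'] = 6+4 = 10 → {'e': 7, 'r': 10, 'f': 13}
d['y'] = d['e']+5 = 12 → {'e': 7, 'r': 10, 'f': 13, 'y': 12}
del 'y' → {'e': 7, 'r': 10, 'f': 13}
d['f'] = 2 → {'e': 7, 'r': 10, 'f': 2}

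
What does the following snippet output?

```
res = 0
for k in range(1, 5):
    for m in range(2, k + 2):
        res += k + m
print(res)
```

60

k=1,m=2: res = 0+3 = 3
k=2,m=2: res = 3+4 = 7
k=2,m=3: res = 7+5 = 12
k=3,m=2: res = 12+5 = 17
k=3,m=3: res = 17+6 = 23
k=3,m=4: res = 23+7 = 30
k=4,m=2: res = 30+6 = 36
k=4,m=3: res = 36+7 = 43
k=4,m=4: res = 43+8 = 51
k=4,m=5: res = 51+9 = 60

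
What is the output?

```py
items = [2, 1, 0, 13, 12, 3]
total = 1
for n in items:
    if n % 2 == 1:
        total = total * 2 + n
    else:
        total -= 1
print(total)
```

27

n=2: not odd, total = 1-1 = 0
n=1: odd, total = 0*2+1 = 1
n=0: not odd, total = 1-1 = 0
n=13: odd, total = 0*2+13 = 13
n=12: not odd, total = 13-1 = 12
n=3: odd, total = 12*2+3 = 27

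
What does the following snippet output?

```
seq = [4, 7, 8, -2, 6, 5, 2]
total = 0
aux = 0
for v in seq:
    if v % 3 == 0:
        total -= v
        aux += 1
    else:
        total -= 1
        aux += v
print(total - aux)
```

-37

v=4: not %3==0, total = 0-1 = -1; aux=4
v=7: not %3==0, total = (-1)-1 = -2; aux=11
v=8: not %3==0, total = (-2)-1 = -3; aux=19
v=-2: not %3==0, total = (-3)-1 = -4; aux=17
v=6: %3==0, total = (-4)-6 = -10; aux=18
v=5: not %3==0, total = (-10)-1 = -11; aux=23
v=2: not %3==0, total = (-11)-1 = -12; aux=25
total-aux = (-12)-25 = -37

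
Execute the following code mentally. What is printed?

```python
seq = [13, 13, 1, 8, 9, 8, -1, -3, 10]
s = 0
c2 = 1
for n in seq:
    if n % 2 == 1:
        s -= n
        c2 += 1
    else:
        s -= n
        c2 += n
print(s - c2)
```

n=13: odd, s = 0-13 = -13; c2=2
n=13: odd, s = (-13)-13 = -26; c2=3
n=1: odd, s = (-26)-1 = -27; c2=4
n=8: not odd, s = (-27)-8 = -35; c2=12
n=9: odd, s = (-35)-9 = -44; c2=13
n=8: not odd, s = (-44)-8 = -52; c2=21
n=-1: odd, s = (-52)-(-1) = -51; c2=22
n=-3: odd, s = (-51)-(-3) = -48; c2=23
n=10: not odd, s = (-48)-10 = -58; c2=33
s-c2 = (-58)-33 = -91

-91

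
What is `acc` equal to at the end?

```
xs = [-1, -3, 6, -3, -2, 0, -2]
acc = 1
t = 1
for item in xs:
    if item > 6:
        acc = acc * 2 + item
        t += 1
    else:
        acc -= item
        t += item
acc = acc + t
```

item=-1: not >6, acc = 1-(-1) = 2; t=0
item=-3: not >6, acc = 2-(-3) = 5; t=-3
item=6: not >6, acc = 5-6 = -1; t=3
item=-3: not >6, acc = (-1)-(-3) = 2; t=0
item=-2: not >6, acc = 2-(-2) = 4; t=-2
item=0: not >6, acc = 4-0 = 4; t=-2
item=-2: not >6, acc = 4-(-2) = 6; t=-4
acc+t = 6+(-4) = 2

2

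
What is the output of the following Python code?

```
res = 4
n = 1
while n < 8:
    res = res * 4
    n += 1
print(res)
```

n=1: res = 4*4 = 16
n=2: res = 16*4 = 64
n=3: res = 64*4 = 256
n=4: res = 256*4 = 1024
n=5: res = 1024*4 = 4096
n=6: res = 4096*4 = 16384
n=7: res = 16384*4 = 65536

65536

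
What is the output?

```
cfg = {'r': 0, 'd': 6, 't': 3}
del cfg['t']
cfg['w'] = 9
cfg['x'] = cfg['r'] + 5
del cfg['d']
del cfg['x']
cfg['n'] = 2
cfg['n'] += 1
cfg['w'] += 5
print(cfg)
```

{'r': 0, 'w': 14, 'n': 3}

del 't' → {'r': 0, 'd': 6}
cfg['w'] = 9 → {'r': 0, 'd': 6, 'w': 9}
cfg['x'] = cfg['r']+5 = 5 → {'r': 0, 'd': 6, 'w': 9, 'x': 5}
del 'd' → {'r': 0, 'w': 9, 'x': 5}
del 'x' → {'r': 0, 'w': 9}
cfg['n'] = 2 → {'r': 0, 'w': 9, 'n': 2}
cfg['n'] = 2+1 = 3 → {'r': 0, 'w': 9, 'n': 3}
cfg['w'] = 9+5 = 14 → {'r': 0, 'w': 14, 'n': 3}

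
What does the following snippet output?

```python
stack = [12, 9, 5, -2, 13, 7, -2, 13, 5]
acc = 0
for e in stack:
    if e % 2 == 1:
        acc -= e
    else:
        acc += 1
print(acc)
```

-49

e=12: not odd, acc = 0+1 = 1
e=9: odd, acc = 1-9 = -8
e=5: odd, acc = (-8)-5 = -13
e=-2: not odd, acc = (-13)+1 = -12
e=13: odd, acc = (-12)-13 = -25
e=7: odd, acc = (-25)-7 = -32
e=-2: not odd, acc = (-32)+1 = -31
e=13: odd, acc = (-31)-13 = -44
e=5: odd, acc = (-44)-5 = -49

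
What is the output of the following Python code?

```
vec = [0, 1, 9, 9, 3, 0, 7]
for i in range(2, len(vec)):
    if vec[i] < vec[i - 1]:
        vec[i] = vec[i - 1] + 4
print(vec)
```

[0, 1, 9, 9, 13, 17, 21]

i=2: 9>=1, unchanged → [0, 1, 9, 9, 3, 0, 7]
i=3: 9>=9, unchanged → [0, 1, 9, 9, 3, 0, 7]
i=4: 3<9, vec[4] = 9+4 = 13 → [0, 1, 9, 9, 13, 0, 7]
i=5: 0<13, vec[5] = 13+4 = 17 → [0, 1, 9, 9, 13, 17, 7]
i=6: 7<17, vec[6] = 17+4 = 21 → [0, 1, 9, 9, 13, 17, 21]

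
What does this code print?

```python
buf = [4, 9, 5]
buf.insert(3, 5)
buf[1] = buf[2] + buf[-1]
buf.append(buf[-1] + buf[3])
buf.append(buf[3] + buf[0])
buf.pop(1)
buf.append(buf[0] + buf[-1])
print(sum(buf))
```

46

insert 5 at 3 → [4, 9, 5, 5]
buf[1] = buf[2]+buf[-1] = 5+5 = 10 → [4, 10, 5, 5]
append buf[-1]+buf[3] = 5+5 = 10 → [4, 10, 5, 5, 10]
append buf[3]+buf[0] = 5+4 = 9 → [4, 10, 5, 5, 10, 9]
pop(1) removes 10 → [4, 5, 5, 10, 9]
append buf[0]+buf[-1] = 4+9 = 13 → [4, 5, 5, 10, 9, 13]
sum = 46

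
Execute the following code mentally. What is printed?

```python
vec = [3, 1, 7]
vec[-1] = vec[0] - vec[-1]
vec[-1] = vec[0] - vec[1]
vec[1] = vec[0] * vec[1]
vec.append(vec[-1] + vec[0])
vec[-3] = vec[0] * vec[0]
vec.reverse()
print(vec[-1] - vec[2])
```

vec[-1] = vec[0]-vec[-1] = 3-7 = -4 → [3, 1, -4]
vec[-1] = vec[0]-vec[1] = 3-1 = 2 → [3, 1, 2]
vec[1] = vec[0]*vec[1] = 3*1 = 3 → [3, 3, 2]
append vec[-1]+vec[0] = 2+3 = 5 → [3, 3, 2, 5]
vec[-3] = vec[0]*vec[0] = 3*3 = 9 → [3, 9, 2, 5]
reverse → [5, 2, 9, 3]
vec[-1]-vec[2] = 3-9 = -6

-6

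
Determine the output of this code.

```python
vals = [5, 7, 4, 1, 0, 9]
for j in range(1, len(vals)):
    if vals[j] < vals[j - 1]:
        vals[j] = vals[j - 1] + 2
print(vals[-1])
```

15

j=1: 7>=5, unchanged → [5, 7, 4, 1, 0, 9]
j=2: 4<7, vals[2] = 7+2 = 9 → [5, 7, 9, 1, 0, 9]
j=3: 1<9, vals[3] = 9+2 = 11 → [5, 7, 9, 11, 0, 9]
j=4: 0<11, vals[4] = 11+2 = 13 → [5, 7, 9, 11, 13, 9]
j=5: 9<13, vals[5] = 13+2 = 15 → [5, 7, 9, 11, 13, 15]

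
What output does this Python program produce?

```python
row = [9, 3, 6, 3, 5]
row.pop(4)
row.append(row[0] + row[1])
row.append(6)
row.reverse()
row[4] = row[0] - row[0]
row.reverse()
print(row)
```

[9, 0, 6, 3, 12, 6]

pop(4) removes 5 → [9, 3, 6, 3]
append row[0]+row[1] = 9+3 = 12 → [9, 3, 6, 3, 12]
append 6 → [9, 3, 6, 3, 12, 6]
reverse → [6, 12, 3, 6, 3, 9]
row[4] = row[0]-row[0] = 6-6 = 0 → [6, 12, 3, 6, 0, 9]
reverse → [9, 0, 6, 3, 12, 6]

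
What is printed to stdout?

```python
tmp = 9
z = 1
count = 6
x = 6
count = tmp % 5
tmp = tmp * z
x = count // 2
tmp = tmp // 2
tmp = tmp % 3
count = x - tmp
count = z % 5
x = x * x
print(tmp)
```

count = 9%5 = 4
tmp = 9*1 = 9
x = 4//2 = 2
tmp = 9//2 = 4
tmp = 4%3 = 1
count = 2-1 = 1
count = 1%5 = 1
x = 2*2 = 4

1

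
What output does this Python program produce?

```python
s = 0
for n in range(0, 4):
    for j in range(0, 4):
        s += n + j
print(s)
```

n=0,j=0: s = 0+0 = 0
n=0,j=1: s = 0+1 = 1
n=0,j=2: s = 1+2 = 3
n=0,j=3: s = 3+3 = 6
n=1,j=0: s = 6+1 = 7
n=1,j=1: s = 7+2 = 9
n=1,j=2: s = 9+3 = 12
n=1,j=3: s = 12+4 = 16
n=2,j=0: s = 16+2 = 18
n=2,j=1: s = 18+3 = 21
n=2,j=2: s = 21+4 = 25
n=2,j=3: s = 25+5 = 30
n=3,j=0: s = 30+3 = 33
n=3,j=1: s = 33+4 = 37
n=3,j=2: s = 37+5 = 42
n=3,j=3: s = 42+6 = 48

48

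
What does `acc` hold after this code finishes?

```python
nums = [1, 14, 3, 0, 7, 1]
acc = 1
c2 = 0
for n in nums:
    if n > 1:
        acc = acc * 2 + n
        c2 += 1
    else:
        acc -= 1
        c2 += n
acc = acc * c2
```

330

n=1: not >1, acc = 1-1 = 0; c2=1
n=14: >1, acc = 0*2+14 = 14; c2=2
n=3: >1, acc = 14*2+3 = 31; c2=3
n=0: not >1, acc = 31-1 = 30; c2=3
n=7: >1, acc = 30*2+7 = 67; c2=4
n=1: not >1, acc = 67-1 = 66; c2=5
acc*c2 = 66*5 = 330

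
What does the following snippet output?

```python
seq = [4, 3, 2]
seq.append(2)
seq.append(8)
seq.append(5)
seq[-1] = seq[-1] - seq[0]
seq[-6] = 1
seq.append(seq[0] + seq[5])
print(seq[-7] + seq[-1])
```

3

append 2 → [4, 3, 2, 2]
append 8 → [4, 3, 2, 2, 8]
append 5 → [4, 3, 2, 2, 8, 5]
seq[-1] = seq[-1]-seq[0] = 5-4 = 1 → [4, 3, 2, 2, 8, 1]
seq[-6] = 1 → [1, 3, 2, 2, 8, 1]
append seq[0]+seq[5] = 1+1 = 2 → [1, 3, 2, 2, 8, 1, 2]
seq[-7]+seq[-1] = 1+2 = 3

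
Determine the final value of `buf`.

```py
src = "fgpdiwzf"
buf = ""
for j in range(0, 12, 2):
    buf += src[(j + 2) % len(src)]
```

'pizfpi'

j=0: add src[2]='p' → 'p'
j=2: add src[4]='i' → 'pi'
j=4: add src[6]='z' → 'piz'
j=6: add src[0]='f' → 'pizf'
j=8: add src[2]='p' → 'pizfp'
j=10: add src[4]='i' → 'pizfpi'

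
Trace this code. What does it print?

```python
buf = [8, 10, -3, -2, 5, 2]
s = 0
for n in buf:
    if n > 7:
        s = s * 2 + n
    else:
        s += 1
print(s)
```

n=8: >7, s = 0*2+8 = 8
n=10: >7, s = 8*2+10 = 26
n=-3: not >7, s = 26+1 = 27
n=-2: not >7, s = 27+1 = 28
n=5: not >7, s = 28+1 = 29
n=2: not >7, s = 29+1 = 30

30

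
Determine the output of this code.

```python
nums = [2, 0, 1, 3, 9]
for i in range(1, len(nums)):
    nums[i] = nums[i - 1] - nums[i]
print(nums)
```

[2, 2, 1, -2, -11]

i=1: nums[1] = 2-0 = 2 → [2, 2, 1, 3, 9]
i=2: nums[2] = 2-1 = 1 → [2, 2, 1, 3, 9]
i=3: nums[3] = 1-3 = -2 → [2, 2, 1, -2, 9]
i=4: nums[4] = (-2)-9 = -11 → [2, 2, 1, -2, -11]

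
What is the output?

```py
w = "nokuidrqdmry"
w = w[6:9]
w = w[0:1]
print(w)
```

slice [6:9] → 'rqd'
slice [0:1] → 'r'

r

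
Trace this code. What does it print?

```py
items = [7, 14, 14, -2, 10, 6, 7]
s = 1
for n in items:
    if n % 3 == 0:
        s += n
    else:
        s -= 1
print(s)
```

n=7: not %3==0, s = 1-1 = 0
n=14: not %3==0, s = 0-1 = -1
n=14: not %3==0, s = (-1)-1 = -2
n=-2: not %3==0, s = (-2)-1 = -3
n=10: not %3==0, s = (-3)-1 = -4
n=6: %3==0, s = (-4)+6 = 2
n=7: not %3==0, s = 2-1 = 1

1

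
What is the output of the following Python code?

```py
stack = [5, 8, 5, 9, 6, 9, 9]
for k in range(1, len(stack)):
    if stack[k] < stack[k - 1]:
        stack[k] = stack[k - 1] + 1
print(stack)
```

k=1: 8>=5, unchanged → [5, 8, 5, 9, 6, 9, 9]
k=2: 5<8, stack[2] = 8+1 = 9 → [5, 8, 9, 9, 6, 9, 9]
k=3: 9>=9, unchanged → [5, 8, 9, 9, 6, 9, 9]
k=4: 6<9, stack[4] = 9+1 = 10 → [5, 8, 9, 9, 10, 9, 9]
k=5: 9<10, stack[5] = 10+1 = 11 → [5, 8, 9, 9, 10, 11, 9]
k=6: 9<11, stack[6] = 11+1 = 12 → [5, 8, 9, 9, 10, 11, 12]

[5, 8, 9, 9, 10, 11, 12]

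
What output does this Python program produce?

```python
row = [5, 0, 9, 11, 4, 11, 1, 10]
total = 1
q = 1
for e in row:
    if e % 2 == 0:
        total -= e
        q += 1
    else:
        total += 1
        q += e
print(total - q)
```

-49

e=5: not even, total = 1+1 = 2; q=6
e=0: even, total = 2-0 = 2; q=7
e=9: not even, total = 2+1 = 3; q=16
e=11: not even, total = 3+1 = 4; q=27
e=4: even, total = 4-4 = 0; q=28
e=11: not even, total = 0+1 = 1; q=39
e=1: not even, total = 1+1 = 2; q=40
e=10: even, total = 2-10 = -8; q=41
total-q = (-8)-41 = -49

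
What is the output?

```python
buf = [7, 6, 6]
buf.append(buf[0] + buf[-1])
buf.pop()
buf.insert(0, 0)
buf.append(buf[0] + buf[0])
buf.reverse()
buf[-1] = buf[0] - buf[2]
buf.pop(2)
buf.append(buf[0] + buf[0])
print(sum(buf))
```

7

append buf[0]+buf[-1] = 7+6 = 13 → [7, 6, 6, 13]
pop() removes 13 → [7, 6, 6]
insert 0 at 0 → [0, 7, 6, 6]
append buf[0]+buf[0] = 0+0 = 0 → [0, 7, 6, 6, 0]
reverse → [0, 6, 6, 7, 0]
buf[-1] = buf[0]-buf[2] = 0-6 = -6 → [0, 6, 6, 7, -6]
pop(2) removes 6 → [0, 6, 7, -6]
append buf[0]+buf[0] = 0+0 = 0 → [0, 6, 7, -6, 0]
sum = 7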